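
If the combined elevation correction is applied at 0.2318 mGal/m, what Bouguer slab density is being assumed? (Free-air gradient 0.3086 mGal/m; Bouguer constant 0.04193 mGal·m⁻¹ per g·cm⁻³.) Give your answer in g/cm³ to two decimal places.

0.2318 = 0.3086 − 0.04193 × ρ
ρ = (0.3086 − 0.2318) / 0.04193 = 1.83 g/cm³

1.83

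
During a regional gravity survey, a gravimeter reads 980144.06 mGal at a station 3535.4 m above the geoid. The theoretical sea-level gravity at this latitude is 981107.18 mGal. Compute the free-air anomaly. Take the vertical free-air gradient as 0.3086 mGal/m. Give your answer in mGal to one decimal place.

127.9

Free-air correction = 0.3086 × 3535.4 = 1091.02 mGal
Free-air anomaly = 980144.06 − 981107.18 + (1091.02) = 127.90 mGal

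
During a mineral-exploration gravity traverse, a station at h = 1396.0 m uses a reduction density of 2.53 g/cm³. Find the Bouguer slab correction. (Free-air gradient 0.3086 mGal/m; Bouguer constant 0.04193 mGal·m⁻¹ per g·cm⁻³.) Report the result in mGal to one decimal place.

148.1

Bouguer slab correction = 0.04193 × 2.53 × 1396.0 = 148.1 mGal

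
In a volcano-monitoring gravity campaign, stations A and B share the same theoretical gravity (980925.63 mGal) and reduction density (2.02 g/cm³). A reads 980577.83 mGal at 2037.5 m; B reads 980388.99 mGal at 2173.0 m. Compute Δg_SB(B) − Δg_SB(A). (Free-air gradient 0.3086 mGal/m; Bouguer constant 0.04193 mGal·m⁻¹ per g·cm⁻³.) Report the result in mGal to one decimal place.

Δg_SB(A) = 980577.83 − 980925.63 + 0.3086×2037.5 − 0.04193×2.02×2037.5 = 108.40 mGal
Δg_SB(B) = 980388.99 − 980925.63 + 0.3086×2173.0 − 0.04193×2.02×2173.0 = -50.10 mGal
Difference = -50.10 − (108.40) = -158.50 mGal

-158.5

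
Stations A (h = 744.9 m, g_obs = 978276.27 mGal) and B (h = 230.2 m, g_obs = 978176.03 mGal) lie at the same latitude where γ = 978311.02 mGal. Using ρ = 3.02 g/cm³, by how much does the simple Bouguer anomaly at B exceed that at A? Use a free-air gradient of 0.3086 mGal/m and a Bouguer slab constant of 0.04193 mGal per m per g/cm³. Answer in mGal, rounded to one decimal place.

Δg_SB(A) = 978276.27 − 978311.02 + 0.3086×744.9 − 0.04193×3.02×744.9 = 100.80 mGal
Δg_SB(B) = 978176.03 − 978311.02 + 0.3086×230.2 − 0.04193×3.02×230.2 = -93.10 mGal
Difference = -93.10 − (100.80) = -193.90 mGal

-193.9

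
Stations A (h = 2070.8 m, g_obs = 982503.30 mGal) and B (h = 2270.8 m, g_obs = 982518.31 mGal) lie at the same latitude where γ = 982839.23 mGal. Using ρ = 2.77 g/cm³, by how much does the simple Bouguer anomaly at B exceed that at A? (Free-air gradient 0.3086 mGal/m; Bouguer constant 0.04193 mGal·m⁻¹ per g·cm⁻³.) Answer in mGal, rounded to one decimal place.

53.5

Δg_SB(A) = 982503.30 − 982839.23 + 0.3086×2070.8 − 0.04193×2.77×2070.8 = 62.60 mGal
Δg_SB(B) = 982518.31 − 982839.23 + 0.3086×2270.8 − 0.04193×2.77×2270.8 = 116.10 mGal
Difference = 116.10 − (62.60) = 53.50 mGal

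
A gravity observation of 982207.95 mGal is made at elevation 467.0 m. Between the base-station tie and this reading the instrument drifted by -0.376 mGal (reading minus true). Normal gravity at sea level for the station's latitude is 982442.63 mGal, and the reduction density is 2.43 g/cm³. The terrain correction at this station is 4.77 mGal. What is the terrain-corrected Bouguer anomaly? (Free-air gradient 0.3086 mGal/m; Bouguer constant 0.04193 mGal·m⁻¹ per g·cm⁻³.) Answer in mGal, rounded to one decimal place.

Drift-corrected reading = 982207.95 − (-0.376) = 982208.326 mGal
Free-air correction = 0.3086 × 467.0 = 144.12 mGal
Free-air anomaly = 982208.326 − 982442.63 + (144.12) = -90.184 mGal
Bouguer slab correction = 0.04193 × 2.43 × 467.0 = 47.58 mGal
Simple Bouguer anomaly = -90.184 − (47.58) = -137.764 mGal
Complete Bouguer anomaly = -137.764 + 4.77 = -132.994 mGal

-133.0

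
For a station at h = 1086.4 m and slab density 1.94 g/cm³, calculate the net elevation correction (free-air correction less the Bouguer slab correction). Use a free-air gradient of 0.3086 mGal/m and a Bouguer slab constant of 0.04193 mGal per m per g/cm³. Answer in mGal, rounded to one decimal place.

246.9

Combined gradient = 0.3086 − 0.04193 × 1.94 = 0.2272558 mGal/m
Combined elevation correction = 0.2272558 × 1086.4 = 246.9 mGal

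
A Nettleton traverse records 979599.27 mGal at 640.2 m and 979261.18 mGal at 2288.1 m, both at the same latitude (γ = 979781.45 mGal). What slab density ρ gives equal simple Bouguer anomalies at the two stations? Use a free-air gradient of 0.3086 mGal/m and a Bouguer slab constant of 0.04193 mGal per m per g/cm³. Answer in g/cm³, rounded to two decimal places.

Δg_obs = 979261.18 − 979599.27 = -338.09 mGal over Δh = 2288.1 − 640.2 = 1647.9 m
Equal Bouguer anomalies ⇒ Δg_obs + (0.3086 − 0.04193ρ)·Δh = 0
0.3086 − 0.04193ρ = −Δg_obs/Δh = 0.20516
ρ = (0.3086 − 0.20516) / 0.04193 = 2.47 g/cm³

2.47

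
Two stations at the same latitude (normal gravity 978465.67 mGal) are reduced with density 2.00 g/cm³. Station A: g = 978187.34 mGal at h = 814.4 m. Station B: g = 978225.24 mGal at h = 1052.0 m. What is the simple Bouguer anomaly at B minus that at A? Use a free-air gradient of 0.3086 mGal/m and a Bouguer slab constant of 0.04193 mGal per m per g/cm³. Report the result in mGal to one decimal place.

Δg_SB(A) = 978187.34 − 978465.67 + 0.3086×814.4 − 0.04193×2.00×814.4 = -95.30 mGal
Δg_SB(B) = 978225.24 − 978465.67 + 0.3086×1052.0 − 0.04193×2.00×1052.0 = -4.00 mGal
Difference = -4.00 − (-95.30) = 91.30 mGal

91.3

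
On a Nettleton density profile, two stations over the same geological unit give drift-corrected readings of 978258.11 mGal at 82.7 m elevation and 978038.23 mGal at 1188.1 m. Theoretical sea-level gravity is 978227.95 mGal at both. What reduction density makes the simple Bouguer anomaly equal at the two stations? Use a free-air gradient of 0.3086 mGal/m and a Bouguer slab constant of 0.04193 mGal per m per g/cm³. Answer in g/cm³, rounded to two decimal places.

Δg_obs = 978038.23 − 978258.11 = -219.88 mGal over Δh = 1188.1 − 82.7 = 1105.4 m
Equal Bouguer anomalies ⇒ Δg_obs + (0.3086 − 0.04193ρ)·Δh = 0
0.3086 − 0.04193ρ = −Δg_obs/Δh = 0.19891
ρ = (0.3086 − 0.19891) / 0.04193 = 2.62 g/cm³

2.62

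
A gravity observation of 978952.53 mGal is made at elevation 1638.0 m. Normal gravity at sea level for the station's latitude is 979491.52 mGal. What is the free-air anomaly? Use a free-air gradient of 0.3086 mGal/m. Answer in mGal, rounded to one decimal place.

-33.5

Free-air correction = 0.3086 × 1638.0 = 505.49 mGal
Free-air anomaly = 978952.53 − 979491.52 + (505.49) = -33.50 mGal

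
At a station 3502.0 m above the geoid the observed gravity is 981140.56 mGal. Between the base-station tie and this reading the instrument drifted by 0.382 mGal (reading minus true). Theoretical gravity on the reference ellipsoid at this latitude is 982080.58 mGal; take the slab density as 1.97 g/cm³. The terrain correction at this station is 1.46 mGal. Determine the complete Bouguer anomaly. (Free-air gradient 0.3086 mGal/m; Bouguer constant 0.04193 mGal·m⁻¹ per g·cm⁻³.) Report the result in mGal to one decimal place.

Drift-corrected reading = 981140.56 − (0.382) = 981140.178 mGal
Free-air correction = 0.3086 × 3502.0 = 1080.72 mGal
Free-air anomaly = 981140.178 − 982080.58 + (1080.72) = 140.318 mGal
Bouguer slab correction = 0.04193 × 1.97 × 3502.0 = 289.27 mGal
Simple Bouguer anomaly = 140.318 − (289.27) = -148.952 mGal
Complete Bouguer anomaly = -148.952 + 1.46 = -147.492 mGal

-147.5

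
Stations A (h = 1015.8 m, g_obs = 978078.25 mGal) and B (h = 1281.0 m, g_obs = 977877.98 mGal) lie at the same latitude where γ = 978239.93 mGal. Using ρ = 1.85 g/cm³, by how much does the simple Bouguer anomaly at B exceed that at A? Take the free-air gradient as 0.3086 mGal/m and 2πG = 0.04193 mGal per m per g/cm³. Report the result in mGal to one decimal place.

Δg_SB(A) = 978078.25 − 978239.93 + 0.3086×1015.8 − 0.04193×1.85×1015.8 = 73.00 mGal
Δg_SB(B) = 977877.98 − 978239.93 + 0.3086×1281.0 − 0.04193×1.85×1281.0 = -66.00 mGal
Difference = -66.00 − (73.00) = -139.00 mGal

-139.0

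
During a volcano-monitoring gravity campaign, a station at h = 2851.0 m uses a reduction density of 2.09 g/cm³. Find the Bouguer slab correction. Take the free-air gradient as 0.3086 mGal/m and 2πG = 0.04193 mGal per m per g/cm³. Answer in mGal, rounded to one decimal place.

249.8

Bouguer slab correction = 0.04193 × 2.09 × 2851.0 = 249.8 mGal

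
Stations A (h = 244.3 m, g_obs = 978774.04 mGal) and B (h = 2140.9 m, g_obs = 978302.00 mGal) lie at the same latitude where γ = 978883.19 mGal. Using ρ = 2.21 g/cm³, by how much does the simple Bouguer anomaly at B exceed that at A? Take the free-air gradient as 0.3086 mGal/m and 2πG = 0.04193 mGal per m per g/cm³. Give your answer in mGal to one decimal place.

Δg_SB(A) = 978774.04 − 978883.19 + 0.3086×244.3 − 0.04193×2.21×244.3 = -56.40 mGal
Δg_SB(B) = 978302.00 − 978883.19 + 0.3086×2140.9 − 0.04193×2.21×2140.9 = -118.90 mGal
Difference = -118.90 − (-56.40) = -62.50 mGal

-62.5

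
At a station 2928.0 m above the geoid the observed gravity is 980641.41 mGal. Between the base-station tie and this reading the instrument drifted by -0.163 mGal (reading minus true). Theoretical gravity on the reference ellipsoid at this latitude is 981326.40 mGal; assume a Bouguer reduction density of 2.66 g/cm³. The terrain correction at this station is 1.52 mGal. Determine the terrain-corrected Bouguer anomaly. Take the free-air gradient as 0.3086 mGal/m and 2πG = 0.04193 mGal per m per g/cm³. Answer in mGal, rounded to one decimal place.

Drift-corrected reading = 980641.41 − (-0.163) = 980641.573 mGal
Free-air correction = 0.3086 × 2928.0 = 903.58 mGal
Free-air anomaly = 980641.573 − 981326.40 + (903.58) = 218.753 mGal
Bouguer slab correction = 0.04193 × 2.66 × 2928.0 = 326.57 mGal
Simple Bouguer anomaly = 218.753 − (326.57) = -107.817 mGal
Complete Bouguer anomaly = -107.817 + 1.52 = -106.297 mGal

-106.3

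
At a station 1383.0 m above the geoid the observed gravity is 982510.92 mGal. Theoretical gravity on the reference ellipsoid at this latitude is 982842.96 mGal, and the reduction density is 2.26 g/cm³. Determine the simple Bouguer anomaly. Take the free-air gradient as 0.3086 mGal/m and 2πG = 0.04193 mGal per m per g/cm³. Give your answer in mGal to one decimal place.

Free-air correction = 0.3086 × 1383.0 = 426.79 mGal
Free-air anomaly = 982510.92 − 982842.96 + (426.79) = 94.75 mGal
Bouguer slab correction = 0.04193 × 2.26 × 1383.0 = 131.06 mGal
Simple Bouguer anomaly = 94.75 − (131.06) = -36.31 mGal

-36.3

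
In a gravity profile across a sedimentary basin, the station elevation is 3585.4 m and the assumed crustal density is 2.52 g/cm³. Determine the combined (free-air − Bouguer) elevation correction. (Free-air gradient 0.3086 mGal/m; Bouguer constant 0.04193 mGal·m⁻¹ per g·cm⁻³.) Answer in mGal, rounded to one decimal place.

727.6

Combined gradient = 0.3086 − 0.04193 × 2.52 = 0.2029364 mGal/m
Combined elevation correction = 0.2029364 × 3585.4 = 727.6 mGal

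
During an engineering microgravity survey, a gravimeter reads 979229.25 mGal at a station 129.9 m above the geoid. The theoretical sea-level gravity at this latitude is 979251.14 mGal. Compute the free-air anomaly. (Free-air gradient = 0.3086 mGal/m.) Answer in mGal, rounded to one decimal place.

Free-air correction = 0.3086 × 129.9 = 40.09 mGal
Free-air anomaly = 979229.25 − 979251.14 + (40.09) = 18.20 mGal

18.2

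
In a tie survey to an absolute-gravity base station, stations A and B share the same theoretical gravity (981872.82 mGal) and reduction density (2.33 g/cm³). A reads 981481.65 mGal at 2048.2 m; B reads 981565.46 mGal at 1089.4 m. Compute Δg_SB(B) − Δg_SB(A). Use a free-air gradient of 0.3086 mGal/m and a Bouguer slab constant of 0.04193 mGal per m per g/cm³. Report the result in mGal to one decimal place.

Δg_SB(A) = 981481.65 − 981872.82 + 0.3086×2048.2 − 0.04193×2.33×2048.2 = 40.80 mGal
Δg_SB(B) = 981565.46 − 981872.82 + 0.3086×1089.4 − 0.04193×2.33×1089.4 = -77.60 mGal
Difference = -77.60 − (40.80) = -118.40 mGal

-118.4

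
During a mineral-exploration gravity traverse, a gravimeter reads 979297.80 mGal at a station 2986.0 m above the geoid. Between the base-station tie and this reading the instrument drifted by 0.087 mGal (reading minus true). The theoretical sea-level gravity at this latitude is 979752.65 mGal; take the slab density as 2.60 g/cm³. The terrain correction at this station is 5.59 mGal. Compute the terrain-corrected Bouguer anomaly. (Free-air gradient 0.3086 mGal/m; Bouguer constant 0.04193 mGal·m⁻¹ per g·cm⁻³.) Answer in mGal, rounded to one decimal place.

146.6

Drift-corrected reading = 979297.80 − (0.087) = 979297.713 mGal
Free-air correction = 0.3086 × 2986.0 = 921.48 mGal
Free-air anomaly = 979297.713 − 979752.65 + (921.48) = 466.543 mGal
Bouguer slab correction = 0.04193 × 2.60 × 2986.0 = 325.53 mGal
Simple Bouguer anomaly = 466.543 − (325.53) = 141.013 mGal
Complete Bouguer anomaly = 141.013 + 5.59 = 146.603 mGal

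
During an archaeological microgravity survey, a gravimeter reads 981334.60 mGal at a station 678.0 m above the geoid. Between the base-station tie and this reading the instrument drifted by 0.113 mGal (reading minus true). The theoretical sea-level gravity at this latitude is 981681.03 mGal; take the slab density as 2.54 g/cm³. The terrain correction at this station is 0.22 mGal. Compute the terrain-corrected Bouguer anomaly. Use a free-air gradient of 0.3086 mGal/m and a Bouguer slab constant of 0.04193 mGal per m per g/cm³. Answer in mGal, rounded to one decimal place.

-209.3

Drift-corrected reading = 981334.60 − (0.113) = 981334.487 mGal
Free-air correction = 0.3086 × 678.0 = 209.23 mGal
Free-air anomaly = 981334.487 − 981681.03 + (209.23) = -137.313 mGal
Bouguer slab correction = 0.04193 × 2.54 × 678.0 = 72.21 mGal
Simple Bouguer anomaly = -137.313 − (72.21) = -209.523 mGal
Complete Bouguer anomaly = -209.523 + 0.22 = -209.303 mGal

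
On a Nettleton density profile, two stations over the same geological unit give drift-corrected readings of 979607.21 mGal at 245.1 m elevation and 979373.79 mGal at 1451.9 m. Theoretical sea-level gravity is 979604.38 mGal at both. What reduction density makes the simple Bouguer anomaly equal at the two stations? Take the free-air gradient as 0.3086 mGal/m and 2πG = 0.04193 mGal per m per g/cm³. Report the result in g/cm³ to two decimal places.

2.75

Δg_obs = 979373.79 − 979607.21 = -233.42 mGal over Δh = 1451.9 − 245.1 = 1206.8 m
Equal Bouguer anomalies ⇒ Δg_obs + (0.3086 − 0.04193ρ)·Δh = 0
0.3086 − 0.04193ρ = −Δg_obs/Δh = 0.19342
ρ = (0.3086 − 0.19342) / 0.04193 = 2.75 g/cm³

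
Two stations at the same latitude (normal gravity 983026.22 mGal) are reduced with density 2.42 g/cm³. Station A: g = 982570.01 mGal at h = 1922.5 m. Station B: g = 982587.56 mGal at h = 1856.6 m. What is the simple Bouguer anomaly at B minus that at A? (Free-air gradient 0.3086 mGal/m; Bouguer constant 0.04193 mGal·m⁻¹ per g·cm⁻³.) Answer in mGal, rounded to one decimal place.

Δg_SB(A) = 982570.01 − 983026.22 + 0.3086×1922.5 − 0.04193×2.42×1922.5 = -58.00 mGal
Δg_SB(B) = 982587.56 − 983026.22 + 0.3086×1856.6 − 0.04193×2.42×1856.6 = -54.10 mGal
Difference = -54.10 − (-58.00) = 3.90 mGal

3.9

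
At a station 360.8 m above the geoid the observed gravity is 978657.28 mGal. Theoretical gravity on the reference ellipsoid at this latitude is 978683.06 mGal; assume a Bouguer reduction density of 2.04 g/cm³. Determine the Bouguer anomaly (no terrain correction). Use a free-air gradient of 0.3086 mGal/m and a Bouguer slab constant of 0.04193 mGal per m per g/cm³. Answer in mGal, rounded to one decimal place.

Free-air correction = 0.3086 × 360.8 = 111.34 mGal
Free-air anomaly = 978657.28 − 978683.06 + (111.34) = 85.56 mGal
Bouguer slab correction = 0.04193 × 2.04 × 360.8 = 30.86 mGal
Simple Bouguer anomaly = 85.56 − (30.86) = 54.70 mGal

54.7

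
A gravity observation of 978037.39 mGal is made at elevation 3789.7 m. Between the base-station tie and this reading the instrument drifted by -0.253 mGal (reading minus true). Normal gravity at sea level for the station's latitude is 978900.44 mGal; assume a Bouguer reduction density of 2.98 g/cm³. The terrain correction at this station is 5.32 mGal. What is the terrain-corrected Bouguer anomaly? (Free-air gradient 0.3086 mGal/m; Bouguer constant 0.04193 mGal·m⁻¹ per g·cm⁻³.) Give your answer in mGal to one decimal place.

Drift-corrected reading = 978037.39 − (-0.253) = 978037.643 mGal
Free-air correction = 0.3086 × 3789.7 = 1169.50 mGal
Free-air anomaly = 978037.643 − 978900.44 + (1169.50) = 306.703 mGal
Bouguer slab correction = 0.04193 × 2.98 × 3789.7 = 473.53 mGal
Simple Bouguer anomaly = 306.703 − (473.53) = -166.827 mGal
Complete Bouguer anomaly = -166.827 + 5.32 = -161.507 mGal

-161.5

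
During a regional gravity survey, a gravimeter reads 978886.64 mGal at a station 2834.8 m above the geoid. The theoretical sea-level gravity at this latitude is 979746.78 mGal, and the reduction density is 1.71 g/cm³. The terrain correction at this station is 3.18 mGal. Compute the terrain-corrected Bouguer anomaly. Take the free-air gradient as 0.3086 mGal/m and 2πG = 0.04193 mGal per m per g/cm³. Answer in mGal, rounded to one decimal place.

-185.4

Free-air correction = 0.3086 × 2834.8 = 874.82 mGal
Free-air anomaly = 978886.64 − 979746.78 + (874.82) = 14.68 mGal
Bouguer slab correction = 0.04193 × 1.71 × 2834.8 = 203.26 mGal
Simple Bouguer anomaly = 14.68 − (203.26) = -188.58 mGal
Complete Bouguer anomaly = -188.58 + 3.18 = -185.40 mGal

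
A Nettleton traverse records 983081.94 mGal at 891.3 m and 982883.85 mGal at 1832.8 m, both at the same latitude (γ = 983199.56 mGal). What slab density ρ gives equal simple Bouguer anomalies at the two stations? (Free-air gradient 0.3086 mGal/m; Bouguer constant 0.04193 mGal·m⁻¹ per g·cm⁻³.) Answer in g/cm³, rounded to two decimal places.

Δg_obs = 982883.85 − 983081.94 = -198.09 mGal over Δh = 1832.8 − 891.3 = 941.5 m
Equal Bouguer anomalies ⇒ Δg_obs + (0.3086 − 0.04193ρ)·Δh = 0
0.3086 − 0.04193ρ = −Δg_obs/Δh = 0.21040
ρ = (0.3086 − 0.21040) / 0.04193 = 2.34 g/cm³

2.34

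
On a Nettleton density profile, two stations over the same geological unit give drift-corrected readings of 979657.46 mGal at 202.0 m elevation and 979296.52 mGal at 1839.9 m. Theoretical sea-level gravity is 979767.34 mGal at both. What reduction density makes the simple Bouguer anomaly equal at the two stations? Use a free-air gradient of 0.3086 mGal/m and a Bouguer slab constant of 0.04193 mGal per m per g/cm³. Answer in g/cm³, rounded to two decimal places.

Δg_obs = 979296.52 − 979657.46 = -360.94 mGal over Δh = 1839.9 − 202.0 = 1637.9 m
Equal Bouguer anomalies ⇒ Δg_obs + (0.3086 − 0.04193ρ)·Δh = 0
0.3086 − 0.04193ρ = −Δg_obs/Δh = 0.22037
ρ = (0.3086 − 0.22037) / 0.04193 = 2.10 g/cm³

2.10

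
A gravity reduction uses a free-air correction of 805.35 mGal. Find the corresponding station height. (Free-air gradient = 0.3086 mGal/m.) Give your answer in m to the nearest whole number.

2610

h = 805.35 / 0.3086 = 2609.69 m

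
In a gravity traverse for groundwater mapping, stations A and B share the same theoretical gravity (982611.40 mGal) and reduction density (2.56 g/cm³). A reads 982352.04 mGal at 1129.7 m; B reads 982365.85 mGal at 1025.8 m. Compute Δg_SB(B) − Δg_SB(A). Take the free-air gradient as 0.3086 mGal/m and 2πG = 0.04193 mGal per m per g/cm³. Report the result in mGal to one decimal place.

Δg_SB(A) = 982352.04 − 982611.40 + 0.3086×1129.7 − 0.04193×2.56×1129.7 = -32.00 mGal
Δg_SB(B) = 982365.85 − 982611.40 + 0.3086×1025.8 − 0.04193×2.56×1025.8 = -39.10 mGal
Difference = -39.10 − (-32.00) = -7.10 mGal

-7.1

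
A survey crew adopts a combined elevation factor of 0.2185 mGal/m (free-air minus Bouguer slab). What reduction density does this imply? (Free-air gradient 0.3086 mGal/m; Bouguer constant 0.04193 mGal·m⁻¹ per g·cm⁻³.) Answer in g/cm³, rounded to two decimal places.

0.2185 = 0.3086 − 0.04193 × ρ
ρ = (0.3086 − 0.2185) / 0.04193 = 2.15 g/cm³

2.15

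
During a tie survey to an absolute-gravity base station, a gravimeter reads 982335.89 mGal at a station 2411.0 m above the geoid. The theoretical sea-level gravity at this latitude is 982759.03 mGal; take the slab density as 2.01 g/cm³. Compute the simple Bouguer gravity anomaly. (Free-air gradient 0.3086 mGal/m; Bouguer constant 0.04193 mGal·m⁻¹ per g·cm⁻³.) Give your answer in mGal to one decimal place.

117.7

Free-air correction = 0.3086 × 2411.0 = 744.03 mGal
Free-air anomaly = 982335.89 − 982759.03 + (744.03) = 320.89 mGal
Bouguer slab correction = 0.04193 × 2.01 × 2411.0 = 203.20 mGal
Simple Bouguer anomaly = 320.89 − (203.20) = 117.69 mGal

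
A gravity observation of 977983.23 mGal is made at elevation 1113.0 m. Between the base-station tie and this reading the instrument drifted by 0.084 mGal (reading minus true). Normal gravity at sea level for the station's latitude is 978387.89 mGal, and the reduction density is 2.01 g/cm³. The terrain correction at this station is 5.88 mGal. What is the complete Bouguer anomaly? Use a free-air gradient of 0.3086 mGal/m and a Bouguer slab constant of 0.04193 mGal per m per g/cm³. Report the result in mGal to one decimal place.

-149.2

Drift-corrected reading = 977983.23 − (0.084) = 977983.146 mGal
Free-air correction = 0.3086 × 1113.0 = 343.47 mGal
Free-air anomaly = 977983.146 − 978387.89 + (343.47) = -61.274 mGal
Bouguer slab correction = 0.04193 × 2.01 × 1113.0 = 93.80 mGal
Simple Bouguer anomaly = -61.274 − (93.80) = -155.074 mGal
Complete Bouguer anomaly = -155.074 + 5.88 = -149.194 mGal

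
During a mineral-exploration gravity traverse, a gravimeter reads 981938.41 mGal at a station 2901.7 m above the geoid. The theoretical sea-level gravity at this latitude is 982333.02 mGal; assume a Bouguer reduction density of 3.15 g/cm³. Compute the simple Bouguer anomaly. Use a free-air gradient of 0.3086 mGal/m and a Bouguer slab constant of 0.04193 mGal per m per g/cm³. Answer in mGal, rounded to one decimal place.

Free-air correction = 0.3086 × 2901.7 = 895.46 mGal
Free-air anomaly = 981938.41 − 982333.02 + (895.46) = 500.85 mGal
Bouguer slab correction = 0.04193 × 3.15 × 2901.7 = 383.26 mGal
Simple Bouguer anomaly = 500.85 − (383.26) = 117.59 mGal

117.6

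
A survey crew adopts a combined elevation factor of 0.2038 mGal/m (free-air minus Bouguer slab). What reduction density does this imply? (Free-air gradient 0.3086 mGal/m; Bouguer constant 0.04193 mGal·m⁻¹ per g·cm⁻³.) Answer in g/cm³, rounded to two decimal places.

0.2038 = 0.3086 − 0.04193 × ρ
ρ = (0.3086 − 0.2038) / 0.04193 = 2.50 g/cm³

2.50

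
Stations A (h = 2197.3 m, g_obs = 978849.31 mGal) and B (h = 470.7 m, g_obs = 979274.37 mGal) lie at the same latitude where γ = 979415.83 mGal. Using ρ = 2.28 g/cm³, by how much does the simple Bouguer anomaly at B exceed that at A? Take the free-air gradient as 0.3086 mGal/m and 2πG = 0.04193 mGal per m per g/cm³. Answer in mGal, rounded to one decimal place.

Δg_SB(A) = 978849.31 − 979415.83 + 0.3086×2197.3 − 0.04193×2.28×2197.3 = -98.50 mGal
Δg_SB(B) = 979274.37 − 979415.83 + 0.3086×470.7 − 0.04193×2.28×470.7 = -41.20 mGal
Difference = -41.20 − (-98.50) = 57.30 mGal

57.3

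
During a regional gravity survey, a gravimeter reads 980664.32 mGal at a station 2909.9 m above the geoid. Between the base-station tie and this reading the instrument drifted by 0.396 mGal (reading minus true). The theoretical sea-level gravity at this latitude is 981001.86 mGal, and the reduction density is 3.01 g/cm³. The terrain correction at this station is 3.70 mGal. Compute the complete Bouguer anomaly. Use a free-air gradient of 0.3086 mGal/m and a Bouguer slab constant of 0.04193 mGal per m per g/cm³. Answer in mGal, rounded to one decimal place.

196.5

Drift-corrected reading = 980664.32 − (0.396) = 980663.924 mGal
Free-air correction = 0.3086 × 2909.9 = 898.00 mGal
Free-air anomaly = 980663.924 − 981001.86 + (898.00) = 560.064 mGal
Bouguer slab correction = 0.04193 × 3.01 × 2909.9 = 367.26 mGal
Simple Bouguer anomaly = 560.064 − (367.26) = 192.804 mGal
Complete Bouguer anomaly = 192.804 + 3.70 = 196.504 mGal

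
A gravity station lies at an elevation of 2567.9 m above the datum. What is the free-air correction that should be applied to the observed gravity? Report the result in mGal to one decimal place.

Free-air correction = 0.3086 × 2567.9 = 792.5 mGal

792.5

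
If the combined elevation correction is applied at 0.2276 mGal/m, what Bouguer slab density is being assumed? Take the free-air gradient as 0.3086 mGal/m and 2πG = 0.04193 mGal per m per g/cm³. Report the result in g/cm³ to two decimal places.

1.93

0.2276 = 0.3086 − 0.04193 × ρ
ρ = (0.3086 − 0.2276) / 0.04193 = 1.93 g/cm³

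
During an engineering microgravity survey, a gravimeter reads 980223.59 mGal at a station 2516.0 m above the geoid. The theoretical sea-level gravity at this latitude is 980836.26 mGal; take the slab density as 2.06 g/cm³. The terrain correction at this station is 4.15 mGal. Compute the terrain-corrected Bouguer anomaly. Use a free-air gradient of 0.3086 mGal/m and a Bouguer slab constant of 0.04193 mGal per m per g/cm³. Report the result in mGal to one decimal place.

Free-air correction = 0.3086 × 2516.0 = 776.44 mGal
Free-air anomaly = 980223.59 − 980836.26 + (776.44) = 163.77 mGal
Bouguer slab correction = 0.04193 × 2.06 × 2516.0 = 217.32 mGal
Simple Bouguer anomaly = 163.77 − (217.32) = -53.55 mGal
Complete Bouguer anomaly = -53.55 + 4.15 = -49.40 mGal

-49.4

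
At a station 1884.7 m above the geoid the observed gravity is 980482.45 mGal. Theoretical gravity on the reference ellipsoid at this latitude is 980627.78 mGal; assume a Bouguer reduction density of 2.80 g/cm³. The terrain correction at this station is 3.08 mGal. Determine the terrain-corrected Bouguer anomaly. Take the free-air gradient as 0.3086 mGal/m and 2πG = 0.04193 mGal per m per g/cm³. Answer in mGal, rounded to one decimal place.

Free-air correction = 0.3086 × 1884.7 = 581.62 mGal
Free-air anomaly = 980482.45 − 980627.78 + (581.62) = 436.29 mGal
Bouguer slab correction = 0.04193 × 2.80 × 1884.7 = 221.27 mGal
Simple Bouguer anomaly = 436.29 − (221.27) = 215.02 mGal
Complete Bouguer anomaly = 215.02 + 3.08 = 218.10 mGal

218.1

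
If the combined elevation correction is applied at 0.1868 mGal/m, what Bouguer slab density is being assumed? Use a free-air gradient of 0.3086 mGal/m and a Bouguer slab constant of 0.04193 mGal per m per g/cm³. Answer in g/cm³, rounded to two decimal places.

2.90

0.1868 = 0.3086 − 0.04193 × ρ
ρ = (0.3086 − 0.1868) / 0.04193 = 2.90 g/cm³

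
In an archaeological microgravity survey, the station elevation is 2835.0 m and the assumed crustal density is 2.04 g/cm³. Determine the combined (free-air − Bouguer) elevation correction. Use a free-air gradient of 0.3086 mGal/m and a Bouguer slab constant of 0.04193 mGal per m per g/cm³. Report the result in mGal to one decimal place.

632.4

Combined gradient = 0.3086 − 0.04193 × 2.04 = 0.2230628 mGal/m
Combined elevation correction = 0.2230628 × 2835.0 = 632.4 mGal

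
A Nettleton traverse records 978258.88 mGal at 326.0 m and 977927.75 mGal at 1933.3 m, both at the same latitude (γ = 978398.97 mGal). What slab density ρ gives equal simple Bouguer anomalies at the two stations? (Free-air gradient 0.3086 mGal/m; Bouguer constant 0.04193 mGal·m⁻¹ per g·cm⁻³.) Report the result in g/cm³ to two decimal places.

2.45

Δg_obs = 977927.75 − 978258.88 = -331.13 mGal over Δh = 1933.3 − 326.0 = 1607.3 m
Equal Bouguer anomalies ⇒ Δg_obs + (0.3086 − 0.04193ρ)·Δh = 0
0.3086 − 0.04193ρ = −Δg_obs/Δh = 0.20602
ρ = (0.3086 − 0.20602) / 0.04193 = 2.45 g/cm³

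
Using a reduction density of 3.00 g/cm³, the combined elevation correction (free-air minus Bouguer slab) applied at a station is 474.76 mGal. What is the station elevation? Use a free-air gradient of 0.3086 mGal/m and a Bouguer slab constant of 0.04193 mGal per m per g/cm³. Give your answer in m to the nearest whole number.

2597

Combined gradient = 0.3086 − 0.04193 × 3.00 = 0.1828100 mGal/m
h = 474.76 / 0.1828100 = 2597.01 m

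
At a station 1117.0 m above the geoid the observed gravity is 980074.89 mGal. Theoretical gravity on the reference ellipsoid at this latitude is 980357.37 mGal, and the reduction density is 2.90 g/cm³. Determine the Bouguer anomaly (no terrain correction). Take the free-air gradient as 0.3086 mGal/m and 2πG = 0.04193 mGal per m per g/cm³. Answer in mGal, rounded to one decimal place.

-73.6

Free-air correction = 0.3086 × 1117.0 = 344.71 mGal
Free-air anomaly = 980074.89 − 980357.37 + (344.71) = 62.23 mGal
Bouguer slab correction = 0.04193 × 2.90 × 1117.0 = 135.82 mGal
Simple Bouguer anomaly = 62.23 − (135.82) = -73.59 mGal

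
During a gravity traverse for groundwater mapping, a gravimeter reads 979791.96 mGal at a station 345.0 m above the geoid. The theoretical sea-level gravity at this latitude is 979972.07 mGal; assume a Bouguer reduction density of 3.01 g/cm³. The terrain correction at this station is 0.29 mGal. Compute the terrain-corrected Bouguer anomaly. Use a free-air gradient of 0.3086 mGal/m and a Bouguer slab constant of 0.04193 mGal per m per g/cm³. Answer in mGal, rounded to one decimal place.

Free-air correction = 0.3086 × 345.0 = 106.47 mGal
Free-air anomaly = 979791.96 − 979972.07 + (106.47) = -73.64 mGal
Bouguer slab correction = 0.04193 × 3.01 × 345.0 = 43.54 mGal
Simple Bouguer anomaly = -73.64 − (43.54) = -117.18 mGal
Complete Bouguer anomaly = -117.18 + 0.29 = -116.89 mGal

-116.9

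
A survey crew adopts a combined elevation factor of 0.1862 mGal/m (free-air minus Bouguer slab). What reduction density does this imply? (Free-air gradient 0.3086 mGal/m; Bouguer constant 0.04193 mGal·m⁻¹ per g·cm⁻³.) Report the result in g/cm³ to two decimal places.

2.92

0.1862 = 0.3086 − 0.04193 × ρ
ρ = (0.3086 − 0.1862) / 0.04193 = 2.92 g/cm³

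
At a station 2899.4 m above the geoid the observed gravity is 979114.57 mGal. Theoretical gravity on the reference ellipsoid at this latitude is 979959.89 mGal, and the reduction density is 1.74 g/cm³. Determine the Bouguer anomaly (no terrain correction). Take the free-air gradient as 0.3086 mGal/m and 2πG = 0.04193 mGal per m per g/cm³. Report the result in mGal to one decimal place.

-162.1

Free-air correction = 0.3086 × 2899.4 = 894.75 mGal
Free-air anomaly = 979114.57 − 979959.89 + (894.75) = 49.43 mGal
Bouguer slab correction = 0.04193 × 1.74 × 2899.4 = 211.54 mGal
Simple Bouguer anomaly = 49.43 − (211.54) = -162.11 mGal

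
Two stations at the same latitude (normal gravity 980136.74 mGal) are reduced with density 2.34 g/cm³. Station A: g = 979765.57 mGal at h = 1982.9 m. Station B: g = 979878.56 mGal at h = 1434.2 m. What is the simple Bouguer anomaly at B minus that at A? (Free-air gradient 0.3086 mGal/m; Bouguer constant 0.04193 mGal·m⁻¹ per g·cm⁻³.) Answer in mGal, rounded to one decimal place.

Δg_SB(A) = 979765.57 − 980136.74 + 0.3086×1982.9 − 0.04193×2.34×1982.9 = 46.20 mGal
Δg_SB(B) = 979878.56 − 980136.74 + 0.3086×1434.2 − 0.04193×2.34×1434.2 = 43.70 mGal
Difference = 43.70 − (46.20) = -2.50 mGal

-2.5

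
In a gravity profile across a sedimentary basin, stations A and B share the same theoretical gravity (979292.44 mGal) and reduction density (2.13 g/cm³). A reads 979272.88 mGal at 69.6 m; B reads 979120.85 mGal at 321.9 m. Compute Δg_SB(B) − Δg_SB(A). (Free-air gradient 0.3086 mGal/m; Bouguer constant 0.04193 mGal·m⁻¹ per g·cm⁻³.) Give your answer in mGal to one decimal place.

Δg_SB(A) = 979272.88 − 979292.44 + 0.3086×69.6 − 0.04193×2.13×69.6 = -4.30 mGal
Δg_SB(B) = 979120.85 − 979292.44 + 0.3086×321.9 − 0.04193×2.13×321.9 = -101.00 mGal
Difference = -101.00 − (-4.30) = -96.70 mGal

-96.7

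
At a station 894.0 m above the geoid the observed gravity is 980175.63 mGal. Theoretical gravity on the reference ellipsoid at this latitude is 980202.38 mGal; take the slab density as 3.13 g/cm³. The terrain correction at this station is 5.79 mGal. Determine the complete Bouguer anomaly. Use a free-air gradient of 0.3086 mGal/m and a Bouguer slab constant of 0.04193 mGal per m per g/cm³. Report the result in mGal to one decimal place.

137.6

Free-air correction = 0.3086 × 894.0 = 275.89 mGal
Free-air anomaly = 980175.63 − 980202.38 + (275.89) = 249.14 mGal
Bouguer slab correction = 0.04193 × 3.13 × 894.0 = 117.33 mGal
Simple Bouguer anomaly = 249.14 − (117.33) = 131.81 mGal
Complete Bouguer anomaly = 131.81 + 5.79 = 137.60 mGal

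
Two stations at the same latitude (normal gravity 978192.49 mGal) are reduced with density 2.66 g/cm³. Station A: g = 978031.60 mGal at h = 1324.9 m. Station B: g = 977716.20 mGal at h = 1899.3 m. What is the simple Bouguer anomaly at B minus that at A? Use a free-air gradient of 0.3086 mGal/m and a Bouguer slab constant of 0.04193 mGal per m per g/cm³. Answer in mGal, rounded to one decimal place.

Δg_SB(A) = 978031.60 − 978192.49 + 0.3086×1324.9 − 0.04193×2.66×1324.9 = 100.20 mGal
Δg_SB(B) = 977716.20 − 978192.49 + 0.3086×1899.3 − 0.04193×2.66×1899.3 = -102.00 mGal
Difference = -102.00 − (100.20) = -202.20 mGal

-202.2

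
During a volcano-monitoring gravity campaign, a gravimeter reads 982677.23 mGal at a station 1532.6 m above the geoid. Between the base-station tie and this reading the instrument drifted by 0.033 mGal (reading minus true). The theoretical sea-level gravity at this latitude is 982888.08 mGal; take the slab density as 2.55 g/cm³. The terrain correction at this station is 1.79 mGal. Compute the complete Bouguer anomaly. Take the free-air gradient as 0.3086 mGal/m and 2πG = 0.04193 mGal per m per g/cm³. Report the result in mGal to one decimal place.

100.0

Drift-corrected reading = 982677.23 − (0.033) = 982677.197 mGal
Free-air correction = 0.3086 × 1532.6 = 472.96 mGal
Free-air anomaly = 982677.197 − 982888.08 + (472.96) = 262.077 mGal
Bouguer slab correction = 0.04193 × 2.55 × 1532.6 = 163.87 mGal
Simple Bouguer anomaly = 262.077 − (163.87) = 98.207 mGal
Complete Bouguer anomaly = 98.207 + 1.79 = 99.997 mGal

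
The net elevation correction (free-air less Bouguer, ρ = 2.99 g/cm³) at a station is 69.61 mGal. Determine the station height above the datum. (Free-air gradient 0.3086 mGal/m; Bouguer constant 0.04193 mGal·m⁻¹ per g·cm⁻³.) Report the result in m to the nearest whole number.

380

Combined gradient = 0.3086 − 0.04193 × 2.99 = 0.1832293 mGal/m
h = 69.61 / 0.1832293 = 379.91 m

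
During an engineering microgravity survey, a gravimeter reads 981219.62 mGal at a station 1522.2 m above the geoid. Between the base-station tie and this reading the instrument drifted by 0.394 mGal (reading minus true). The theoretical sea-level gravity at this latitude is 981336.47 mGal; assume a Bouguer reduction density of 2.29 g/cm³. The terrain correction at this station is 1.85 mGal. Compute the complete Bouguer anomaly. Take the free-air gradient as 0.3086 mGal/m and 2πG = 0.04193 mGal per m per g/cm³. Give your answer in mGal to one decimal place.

Drift-corrected reading = 981219.62 − (0.394) = 981219.226 mGal
Free-air correction = 0.3086 × 1522.2 = 469.75 mGal
Free-air anomaly = 981219.226 − 981336.47 + (469.75) = 352.506 mGal
Bouguer slab correction = 0.04193 × 2.29 × 1522.2 = 146.16 mGal
Simple Bouguer anomaly = 352.506 − (146.16) = 206.346 mGal
Complete Bouguer anomaly = 206.346 + 1.85 = 208.196 mGal

208.2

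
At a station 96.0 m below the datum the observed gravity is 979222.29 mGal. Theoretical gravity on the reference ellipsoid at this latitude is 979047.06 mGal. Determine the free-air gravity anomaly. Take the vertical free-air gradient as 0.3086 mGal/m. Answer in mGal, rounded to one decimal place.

Free-air correction = 0.3086 × -96.0 = -29.63 mGal
Free-air anomaly = 979222.29 − 979047.06 + (-29.63) = 145.60 mGal

145.6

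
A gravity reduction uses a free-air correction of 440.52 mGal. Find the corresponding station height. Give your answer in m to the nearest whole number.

1427

h = 440.52 / 0.3086 = 1427.48 m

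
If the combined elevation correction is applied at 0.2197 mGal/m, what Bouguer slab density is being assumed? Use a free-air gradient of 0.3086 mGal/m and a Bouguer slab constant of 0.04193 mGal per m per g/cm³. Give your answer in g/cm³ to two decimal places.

2.12

0.2197 = 0.3086 − 0.04193 × ρ
ρ = (0.3086 − 0.2197) / 0.04193 = 2.12 g/cm³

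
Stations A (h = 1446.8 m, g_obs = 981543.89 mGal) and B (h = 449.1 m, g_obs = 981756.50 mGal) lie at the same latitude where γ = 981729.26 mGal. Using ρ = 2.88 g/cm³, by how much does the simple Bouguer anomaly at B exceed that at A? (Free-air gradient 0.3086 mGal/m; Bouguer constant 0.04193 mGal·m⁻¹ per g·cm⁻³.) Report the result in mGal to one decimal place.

25.2

Δg_SB(A) = 981543.89 − 981729.26 + 0.3086×1446.8 − 0.04193×2.88×1446.8 = 86.40 mGal
Δg_SB(B) = 981756.50 − 981729.26 + 0.3086×449.1 − 0.04193×2.88×449.1 = 111.60 mGal
Difference = 111.60 − (86.40) = 25.20 mGal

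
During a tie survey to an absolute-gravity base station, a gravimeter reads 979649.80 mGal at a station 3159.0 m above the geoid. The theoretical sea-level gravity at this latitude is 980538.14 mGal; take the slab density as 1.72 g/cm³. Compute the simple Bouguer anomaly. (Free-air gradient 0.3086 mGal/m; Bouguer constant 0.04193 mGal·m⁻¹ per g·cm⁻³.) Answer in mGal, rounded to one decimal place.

Free-air correction = 0.3086 × 3159.0 = 974.87 mGal
Free-air anomaly = 979649.80 − 980538.14 + (974.87) = 86.53 mGal
Bouguer slab correction = 0.04193 × 1.72 × 3159.0 = 227.83 mGal
Simple Bouguer anomaly = 86.53 − (227.83) = -141.30 mGal

-141.3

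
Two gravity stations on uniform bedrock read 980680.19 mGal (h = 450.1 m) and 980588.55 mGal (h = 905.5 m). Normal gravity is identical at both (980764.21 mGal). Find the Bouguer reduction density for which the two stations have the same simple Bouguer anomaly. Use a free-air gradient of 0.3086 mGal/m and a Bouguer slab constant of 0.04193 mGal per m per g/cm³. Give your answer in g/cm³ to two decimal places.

Δg_obs = 980588.55 − 980680.19 = -91.64 mGal over Δh = 905.5 − 450.1 = 455.4 m
Equal Bouguer anomalies ⇒ Δg_obs + (0.3086 − 0.04193ρ)·Δh = 0
0.3086 − 0.04193ρ = −Δg_obs/Δh = 0.20123
ρ = (0.3086 − 0.20123) / 0.04193 = 2.56 g/cm³

2.56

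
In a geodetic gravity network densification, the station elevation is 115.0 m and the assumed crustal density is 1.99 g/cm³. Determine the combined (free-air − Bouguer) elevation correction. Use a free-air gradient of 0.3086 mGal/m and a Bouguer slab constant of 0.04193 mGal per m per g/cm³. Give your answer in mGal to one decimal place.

Combined gradient = 0.3086 − 0.04193 × 1.99 = 0.2251593 mGal/m
Combined elevation correction = 0.2251593 × 115.0 = 25.9 mGal

25.9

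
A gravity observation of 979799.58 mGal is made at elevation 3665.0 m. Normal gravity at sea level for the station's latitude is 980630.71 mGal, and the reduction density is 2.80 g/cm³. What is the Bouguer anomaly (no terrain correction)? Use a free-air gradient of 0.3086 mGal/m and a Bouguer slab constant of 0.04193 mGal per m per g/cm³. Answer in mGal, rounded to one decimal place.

Free-air correction = 0.3086 × 3665.0 = 1131.02 mGal
Free-air anomaly = 979799.58 − 980630.71 + (1131.02) = 299.89 mGal
Bouguer slab correction = 0.04193 × 2.80 × 3665.0 = 430.29 mGal
Simple Bouguer anomaly = 299.89 − (430.29) = -130.40 mGal

-130.4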